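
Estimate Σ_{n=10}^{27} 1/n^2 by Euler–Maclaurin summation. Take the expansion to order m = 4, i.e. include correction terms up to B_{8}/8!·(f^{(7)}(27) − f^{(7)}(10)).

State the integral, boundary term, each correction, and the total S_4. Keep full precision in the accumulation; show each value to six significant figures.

S_4 ≈ 0.0688067

∫_10^27 1/x^2 dx evaluates to 0.0629630.
½[f(10) + f(27)] = ½[0.0100000 + 0.00137174] = 0.00568587.
So far: 0.0686488.
k=1: B_{2}/(2)! × [f^{(1)}(27) − f^{(1)}(10)] = 1/12 × (-0.000101611 − (-0.00200000)) = 0.000158199.
Running total after k=1: 0.0688070.
k=2: B_{4}/(4)! × [f^{(3)}(27) − f^{(3)}(10)] = −1/720 × (-1.67260e-06 − (-0.000240000)) = -3.31010e-07.
Running total after k=2: 0.0688067.
k=3: B_{6}/(6)! × [f^{(5)}(27) − f^{(5)}(10)] = 1/30240 × (-6.88313e-08 − (-7.20000e-05)) = 2.37868e-09.
Running total after k=3: 0.0688067.
k=4: B_{8}/(8)! × [f^{(7)}(27) − f^{(7)}(10)] = −1/1209600 × (-5.28745e-09 − (-4.03200e-05)) = -3.33290e-11.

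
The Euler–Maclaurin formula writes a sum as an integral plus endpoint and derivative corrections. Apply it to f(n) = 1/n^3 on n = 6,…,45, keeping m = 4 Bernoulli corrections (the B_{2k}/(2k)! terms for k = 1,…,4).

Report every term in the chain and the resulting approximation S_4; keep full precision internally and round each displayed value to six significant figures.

S_4 ≈ 0.0161534

The integral term ∫_6^45 1/x^3 dx = 0.0136420.
Boundary: ½(f(6) + f(45)) = ½(0.00462963 + 1.09739e-05) = 0.00232030.
So far: 0.0159623.
Order-1 term: 1/12 · (-7.31596e-07 − (-0.00231481)) = 0.000192840.
Partial sum through k=1: 0.0161551.
Order-2 term: −1/720 · (-7.22564e-09 − (-0.00128601)) = -1.78611e-06.
Partial sum through k=2: 0.0161533.
Order-3 term: 1/30240 · (-1.49865e-10 − (-0.00150034)) = 4.96145e-08.
Partial sum through k=3: 0.0161534.
Order-4 term: −1/1209600 · (-5.32854e-12 − (-0.00300069)) = -2.48073e-09.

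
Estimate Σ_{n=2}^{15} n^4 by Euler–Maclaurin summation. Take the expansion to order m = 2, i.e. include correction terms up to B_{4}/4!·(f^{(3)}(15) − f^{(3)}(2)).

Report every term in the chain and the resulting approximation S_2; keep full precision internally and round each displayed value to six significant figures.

S_2 ≈ 178311

The integral term ∫_2^15 x^4 dx = 151869.
Endpoint term: (f(2) + f(15))/2 = (16.0000 + 50625.0)/2 = 25320.5.
Running total after boundary: 177189.
Order-1 term: 1/12 · (13500.0 − 32.0000) = 1122.33.
After k=1: 178311.
Order-2 term: −1/720 · (360.000 − 48.0000) = -0.433333.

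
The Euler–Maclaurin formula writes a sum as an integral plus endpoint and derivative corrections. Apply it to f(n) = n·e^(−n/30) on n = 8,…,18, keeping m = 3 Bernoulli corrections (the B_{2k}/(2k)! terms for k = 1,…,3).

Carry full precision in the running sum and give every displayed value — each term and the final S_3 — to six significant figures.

The integral term ∫_8^18 x·e^(−x/30) dx = 82.8695.
½[f(8) + f(18)] = ½[6.12743 + 9.87861] = 8.00302.
Integral + boundary = 90.8726.
k=1: B_{2}/(2)! × [f^{(1)}(18) − f^{(1)}(8)] = 1/12 × (0.219525 − 0.561681) = -0.0285130.
After k=1: 90.8441.
k=2: B_{4}/(4)! × [f^{(3)}(18) − f^{(3)}(8)] = −1/720 × (0.00146350 − 0.00232615) = 1.19813e-06.
After k=2: 90.8441.
k=3: B_{6}/(6)! × [f^{(5)}(18) − f^{(5)}(8)] = 1/30240 × (2.98120e-06 − 4.47580e-06) = -4.94245e-11.

S_3 ≈ 90.8441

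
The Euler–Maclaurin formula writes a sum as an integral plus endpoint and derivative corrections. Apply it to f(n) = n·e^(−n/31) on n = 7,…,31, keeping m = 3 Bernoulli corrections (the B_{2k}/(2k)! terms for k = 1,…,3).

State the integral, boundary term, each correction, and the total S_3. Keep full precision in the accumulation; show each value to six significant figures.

S_3 ≈ 241.273

The integral term ∫_7^31 x·e^(−x/31) dx = 232.830.
Endpoint term: (f(7) + f(31))/2 = (5.58511 + 11.4043)/2 = 8.49469.
Running total after boundary: 241.324.
k=1: B_{2}/(2)! × [f^{(1)}(31) − f^{(1)}(7)] = 1/12 × (0.00000 − 0.617708) = -0.0514756.
Running total after k=1: 241.273.
k=2: B_{4}/(4)! × [f^{(3)}(31) − f^{(3)}(7)] = −1/720 × (0.000765618 − 0.00230328) = 2.13564e-06.
Running total after k=2: 241.273.
k=3: B_{6}/(6)! × [f^{(5)}(31) − f^{(5)}(7)] = 1/30240 × (1.59338e-06 − 4.12465e-06) = -8.37060e-11.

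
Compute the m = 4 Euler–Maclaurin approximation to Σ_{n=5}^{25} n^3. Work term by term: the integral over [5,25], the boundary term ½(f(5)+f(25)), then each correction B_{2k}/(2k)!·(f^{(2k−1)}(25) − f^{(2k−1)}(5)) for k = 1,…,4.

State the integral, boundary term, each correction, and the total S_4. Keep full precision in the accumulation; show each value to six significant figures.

S_4 ≈ 105525

The integral term ∫_5^25 x^3 dx = 97500.0.
Endpoint term: (f(5) + f(25))/2 = (125.000 + 15625.0)/2 = 7875.00.
Integral + boundary = 105375.
Order-1 term: 1/12 · (1875.00 − 75.0000) = 150.000.
Partial sum through k=1: 105525.
Order-2 term: −1/720 · (6.00000 − 6.00000) = 0.00000.
Partial sum through k=2: 105525.
Order-3 term: 1/30240 · (0.00000 − 0.00000) = 0.00000.
Partial sum through k=3: 105525.
Order-4 term: −1/1209600 · (0.00000 − 0.00000) = 0.00000.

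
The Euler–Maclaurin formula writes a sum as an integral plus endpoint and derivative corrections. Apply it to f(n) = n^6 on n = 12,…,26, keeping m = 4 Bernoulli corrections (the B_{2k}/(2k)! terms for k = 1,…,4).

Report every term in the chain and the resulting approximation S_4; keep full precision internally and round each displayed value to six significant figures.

Integral: ∫_12^26 x^6 dx = 1.14228e+09.
Boundary: ½(f(12) + f(26)) = ½(2.98598e+06 + 3.08916e+08) = 1.55951e+08.
Running total after boundary: 1.29823e+09.
Correction k=1: B_{2}/2! · (f^{(1)}(26) − f^{(1)}(12)) = 1/12 · (7.12883e+07 − 1.49299e+06) = 5.81627e+06.
Running total after k=1: 1.30405e+09.
Correction k=2: B_{4}/4! · (f^{(3)}(26) − f^{(3)}(12)) = −1/720 · (2.10912e+06 − 207360) = -2641.33.
Running total after k=2: 1.30405e+09.
Correction k=3: B_{6}/6! · (f^{(5)}(26) − f^{(5)}(12)) = 1/30240 · (18720.0 − 8640.00) = 0.333333.
Running total after k=3: 1.30405e+09.
Correction k=4: B_{8}/8! · (f^{(7)}(26) − f^{(7)}(12)) = −1/1209600 · (0.00000 − 0.00000) = 0.00000.

S_4 ≈ 1.30405e+09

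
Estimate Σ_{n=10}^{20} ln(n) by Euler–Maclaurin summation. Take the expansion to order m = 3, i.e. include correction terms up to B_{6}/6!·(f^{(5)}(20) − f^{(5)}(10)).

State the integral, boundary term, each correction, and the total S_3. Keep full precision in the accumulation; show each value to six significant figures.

S_3 ≈ 29.5338

The integral term ∫_10^20 ln(x) dx = 26.8888.
Endpoint term: (f(10) + f(20))/2 = (2.30259 + 2.99573)/2 = 2.64916.
So far: 29.5380.
Correction k=1: B_{2}/2! · (f^{(1)}(20) − f^{(1)}(10)) = 1/12 · (0.0500000 − 0.100000) = -0.00416667.
Running total after k=1: 29.5338.
Correction k=2: B_{4}/4! · (f^{(3)}(20) − f^{(3)}(10)) = −1/720 · (0.000250000 − 0.00200000) = 2.43056e-06.
Running total after k=2: 29.5338.
Correction k=3: B_{6}/6! · (f^{(5)}(20) − f^{(5)}(10)) = 1/30240 · (7.50000e-06 − 0.000240000) = -7.68849e-09.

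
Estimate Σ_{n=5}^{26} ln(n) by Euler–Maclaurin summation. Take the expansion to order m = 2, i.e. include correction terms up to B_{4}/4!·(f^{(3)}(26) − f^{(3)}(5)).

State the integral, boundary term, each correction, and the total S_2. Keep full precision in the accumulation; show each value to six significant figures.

∫_5^26 ln(x) dx evaluates to 55.6633.
Boundary: ½(f(5) + f(26)) = ½(1.60944 + 3.25810) = 2.43377.
So far: 58.0971.
k=1: B_{2}/(2)! × [f^{(1)}(26) − f^{(1)}(5)] = 1/12 × (0.0384615 − 0.200000) = -0.0134615.
Running total after k=1: 58.0836.
k=2: B_{4}/(4)! × [f^{(3)}(26) − f^{(3)}(5)] = −1/720 × (0.000113792 − 0.0160000) = 2.20642e-05.

S_2 ≈ 58.0836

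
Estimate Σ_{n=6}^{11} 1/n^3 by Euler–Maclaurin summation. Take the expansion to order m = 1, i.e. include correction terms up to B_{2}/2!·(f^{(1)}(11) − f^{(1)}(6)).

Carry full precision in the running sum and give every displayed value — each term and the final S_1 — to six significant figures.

∫_6^11 1/x^3 dx evaluates to 0.00975666.
Boundary: ½(f(6) + f(11)) = ½(0.00462963 + 0.000751315) = 0.00269047.
Integral + boundary = 0.0124471.
Order-1 term: 1/12 · (-0.000204904 − (-0.00231481)) = 0.000175826.

S_1 ≈ 0.0126230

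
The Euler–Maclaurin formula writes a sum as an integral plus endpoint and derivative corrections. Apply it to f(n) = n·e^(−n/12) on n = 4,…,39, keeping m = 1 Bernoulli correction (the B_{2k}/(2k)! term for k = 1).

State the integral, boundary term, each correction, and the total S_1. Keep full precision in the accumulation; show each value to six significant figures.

S_1 ≈ 115.986

The integral term ∫_4^39 x·e^(−x/12) dx = 113.844.
½[f(4) + f(39)] = ½[2.86613 + 1.51219] = 2.18916.
So far: 116.033.
k=1: B_{2}/(2)! × [f^{(1)}(39) − f^{(1)}(4)] = 1/12 × (-0.0872420 − 0.477688) = -0.0470775.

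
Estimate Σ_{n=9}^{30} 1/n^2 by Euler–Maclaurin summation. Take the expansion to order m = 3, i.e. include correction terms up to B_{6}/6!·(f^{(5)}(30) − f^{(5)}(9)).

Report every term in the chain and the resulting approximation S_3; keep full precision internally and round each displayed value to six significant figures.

∫_9^30 1/x^2 dx evaluates to 0.0777778.
Endpoint term: (f(9) + f(30))/2 = (0.0123457 + 0.00111111)/2 = 0.00672840.
Integral + boundary = 0.0845062.
Correction k=1: B_{2}/2! · (f^{(1)}(30) − f^{(1)}(9)) = 1/12 · (-7.40741e-05 − (-0.00274348)) = 0.000222451.
Partial sum through k=1: 0.0847286.
Correction k=2: B_{4}/4! · (f^{(3)}(30) − f^{(3)}(9)) = −1/720 · (-9.87654e-07 − (-0.000406442)) = -5.63131e-07.
Partial sum through k=2: 0.0847281.
Correction k=3: B_{6}/6! · (f^{(5)}(30) − f^{(5)}(9)) = 1/30240 · (-3.29218e-08 − (-0.000150534)) = 4.97689e-09.

S_3 ≈ 0.0847281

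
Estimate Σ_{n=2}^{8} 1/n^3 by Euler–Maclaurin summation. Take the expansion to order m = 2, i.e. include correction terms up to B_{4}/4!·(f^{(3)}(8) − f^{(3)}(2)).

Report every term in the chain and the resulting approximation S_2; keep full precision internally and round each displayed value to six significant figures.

S_2 ≈ 0.194926

∫_2^8 1/x^3 dx evaluates to 0.117188.
Endpoint term: (f(2) + f(8))/2 = (0.125000 + 0.00195312)/2 = 0.0634766.
Integral + boundary = 0.180664.
k=1: B_{2}/(2)! × [f^{(1)}(8) − f^{(1)}(2)] = 1/12 × (-0.000732422 − (-0.187500)) = 0.0155640.
Partial sum through k=1: 0.196228.
k=2: B_{4}/(4)! × [f^{(3)}(8) − f^{(3)}(2)] = −1/720 × (-0.000228882 − (-0.937500)) = -0.00130177.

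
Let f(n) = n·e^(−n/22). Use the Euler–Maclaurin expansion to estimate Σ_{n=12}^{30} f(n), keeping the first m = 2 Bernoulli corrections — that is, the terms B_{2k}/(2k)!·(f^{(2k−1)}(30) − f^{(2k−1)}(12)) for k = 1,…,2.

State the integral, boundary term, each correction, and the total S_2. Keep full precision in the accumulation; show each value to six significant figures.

∫_12^30 x·e^(−x/22) dx evaluates to 140.970.
Endpoint term: (f(12) + f(30))/2 = (6.95494 + 7.67187)/2 = 7.31341.
Running total after boundary: 148.284.
k=1: B_{2}/(2)! × [f^{(1)}(30) − f^{(1)}(12)] = 1/12 × (-0.0929924 − 0.263445) = -0.0297031.
After k=1: 148.254.
k=2: B_{4}/(4)! × [f^{(3)}(30) − f^{(3)}(12)] = −1/720 × (0.000864599 − 0.00293926) = 2.88147e-06.

S_2 ≈ 148.254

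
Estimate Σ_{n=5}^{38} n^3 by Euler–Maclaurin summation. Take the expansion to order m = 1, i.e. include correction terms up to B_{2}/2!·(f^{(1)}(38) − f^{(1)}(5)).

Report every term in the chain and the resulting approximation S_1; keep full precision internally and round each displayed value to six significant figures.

S_1 ≈ 548981

∫_5^38 x^3 dx evaluates to 521128.
½[f(5) + f(38)] = ½[125.000 + 54872.0] = 27498.5.
Running total after boundary: 548626.
Order-1 term: 1/12 · (4332.00 − 75.0000) = 354.750.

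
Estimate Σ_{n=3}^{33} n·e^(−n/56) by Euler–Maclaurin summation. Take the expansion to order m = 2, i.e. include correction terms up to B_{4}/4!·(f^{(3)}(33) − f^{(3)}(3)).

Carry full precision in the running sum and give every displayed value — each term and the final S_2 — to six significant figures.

The integral term ∫_3^33 x·e^(−x/56) dx = 366.916.
Boundary: ½(f(3) + f(33)) = ½(2.84351 + 18.3059) = 10.5747.
Running total after boundary: 377.491.
Order-1 term: 1/12 · (0.227833 − 0.897061) = -0.0557690.
After k=1: 377.435.
Order-2 term: −1/720 · (0.000426428 − 0.000890541) = 6.44601e-07.

S_2 ≈ 377.435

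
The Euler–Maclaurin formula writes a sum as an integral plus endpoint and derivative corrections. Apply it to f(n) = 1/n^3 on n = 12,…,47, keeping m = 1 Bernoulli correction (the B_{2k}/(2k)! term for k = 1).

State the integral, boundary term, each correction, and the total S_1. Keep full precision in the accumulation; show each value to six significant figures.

S_1 ≈ 0.00355205

The integral term ∫_12^47 1/x^3 dx = 0.00324588.
Boundary: ½(f(12) + f(47)) = ½(0.000578704 + 9.63178e-06) = 0.000294168.
So far: 0.00354004.
Order-1 term: 1/12 · (-6.14794e-07 − (-0.000144676)) = 1.20051e-05.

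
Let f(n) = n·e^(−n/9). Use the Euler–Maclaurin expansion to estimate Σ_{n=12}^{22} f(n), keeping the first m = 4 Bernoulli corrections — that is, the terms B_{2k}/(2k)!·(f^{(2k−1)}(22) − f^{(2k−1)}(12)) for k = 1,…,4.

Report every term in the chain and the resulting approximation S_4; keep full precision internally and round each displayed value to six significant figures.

The integral term ∫_12^22 x·e^(−x/9) dx = 25.6098.
Endpoint term: (f(12) + f(22))/2 = (3.16317 + 1.90904)/2 = 2.53610.
Running total after boundary: 28.1459.
Correction k=1: B_{2}/2! · (f^{(1)}(22) − f^{(1)}(12)) = 1/12 · (-0.125341 − (-0.0878657)) = -0.00312292.
Running total after k=1: 28.1428.
Correction k=2: B_{4}/4! · (f^{(3)}(22) − f^{(3)}(12)) = −1/720 · (0.000595160 − 0.00542381) = 6.70646e-06.
Running total after k=2: 28.1428.
Correction k=3: B_{6}/6! · (f^{(5)}(22) − f^{(5)}(12)) = 1/30240 · (3.37992e-05 − 0.000147313) = -3.75377e-09.
Running total after k=3: 28.1428.
Correction k=4: B_{8}/8! · (f^{(7)}(22) − f^{(7)}(12)) = −1/1209600 · (7.43837e-07 − 2.81069e-06) = 1.70871e-12.

S_4 ≈ 28.1428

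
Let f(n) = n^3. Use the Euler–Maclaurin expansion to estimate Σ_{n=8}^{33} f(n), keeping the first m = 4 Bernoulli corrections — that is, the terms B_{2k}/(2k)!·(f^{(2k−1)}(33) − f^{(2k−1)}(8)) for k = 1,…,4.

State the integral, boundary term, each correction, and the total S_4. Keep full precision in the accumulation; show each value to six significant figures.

S_4 ≈ 313937

The integral term ∫_8^33 x^3 dx = 295456.
½[f(8) + f(33)] = ½[512.000 + 35937.0] = 18224.5.
Running total after boundary: 313681.
Order-1 term: 1/12 · (3267.00 − 192.000) = 256.250.
Running total after k=1: 313937.
Order-2 term: −1/720 · (6.00000 − 6.00000) = 0.00000.
Running total after k=2: 313937.
Order-3 term: 1/30240 · (0.00000 − 0.00000) = 0.00000.
Running total after k=3: 313937.
Order-4 term: −1/1209600 · (0.00000 − 0.00000) = 0.00000.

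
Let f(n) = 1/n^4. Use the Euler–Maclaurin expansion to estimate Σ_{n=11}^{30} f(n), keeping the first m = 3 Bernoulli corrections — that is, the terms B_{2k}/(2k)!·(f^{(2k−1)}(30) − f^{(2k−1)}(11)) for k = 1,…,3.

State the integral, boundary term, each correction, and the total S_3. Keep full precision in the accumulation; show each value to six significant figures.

S_3 ≈ 0.000274908

∫_11^30 1/x^4 dx evaluates to 0.000238093.
Boundary: ½(f(11) + f(30)) = ½(6.83013e-05 + 1.23457e-06) = 3.47680e-05.
So far: 0.000272861.
Order-1 term: 1/12 · (-1.64609e-07 − (-2.48369e-05)) = 2.05602e-06.
After k=1: 0.000274917.
Order-2 term: −1/720 · (-5.48697e-09 − (-6.15790e-06)) = -8.54501e-09.
After k=2: 0.000274908.
Order-3 term: 1/30240 · (-3.41411e-10 − (-2.84994e-06)) = 9.42326e-11.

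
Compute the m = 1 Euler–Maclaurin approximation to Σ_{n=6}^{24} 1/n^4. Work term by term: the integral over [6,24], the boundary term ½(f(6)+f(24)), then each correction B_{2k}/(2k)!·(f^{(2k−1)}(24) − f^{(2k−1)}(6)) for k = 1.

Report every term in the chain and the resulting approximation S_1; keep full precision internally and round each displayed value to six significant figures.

S_1 ≈ 0.00194923

∫_6^24 1/x^4 dx evaluates to 0.00151910.
Boundary: ½(f(6) + f(24)) = ½(0.000771605 + 3.01408e-06) = 0.000387310.
Integral + boundary = 0.00190641.
k=1: B_{2}/(2)! × [f^{(1)}(24) − f^{(1)}(6)] = 1/12 × (-5.02347e-07 − (-0.000514403)) = 4.28251e-05.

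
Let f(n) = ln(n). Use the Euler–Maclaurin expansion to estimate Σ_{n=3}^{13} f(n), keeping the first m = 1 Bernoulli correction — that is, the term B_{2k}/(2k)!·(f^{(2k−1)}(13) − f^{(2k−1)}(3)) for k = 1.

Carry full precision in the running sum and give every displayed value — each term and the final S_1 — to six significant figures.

S_1 ≈ 21.8589

∫_3^13 ln(x) dx evaluates to 20.0485.
½[f(3) + f(13)] = ½[1.09861 + 2.56495] = 1.83178.
Running total after boundary: 21.8803.
k=1: B_{2}/(2)! × [f^{(1)}(13) − f^{(1)}(3)] = 1/12 × (0.0769231 − 0.333333) = -0.0213675.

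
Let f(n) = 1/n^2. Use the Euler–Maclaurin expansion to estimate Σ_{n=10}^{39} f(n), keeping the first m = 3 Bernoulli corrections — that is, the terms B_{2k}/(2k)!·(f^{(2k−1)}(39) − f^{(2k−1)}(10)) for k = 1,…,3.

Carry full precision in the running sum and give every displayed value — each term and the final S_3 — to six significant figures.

∫_10^39 1/x^2 dx evaluates to 0.0743590.
½[f(10) + f(39)] = ½[0.0100000 + 0.000657462] = 0.00532873.
Running total after boundary: 0.0796877.
Correction k=1: B_{2}/2! · (f^{(1)}(39) − f^{(1)}(10)) = 1/12 · (-3.37160e-05 − (-0.00200000)) = 0.000163857.
Partial sum through k=1: 0.0798516.
Correction k=2: B_{4}/4! · (f^{(3)}(39) − f^{(3)}(10)) = −1/720 · (-2.66004e-07 − (-0.000240000)) = -3.32964e-07.
Partial sum through k=2: 0.0798512.
Correction k=3: B_{6}/6! · (f^{(5)}(39) − f^{(5)}(10)) = 1/30240 · (-5.24663e-09 − (-7.20000e-05)) = 2.38078e-09.

S_3 ≈ 0.0798512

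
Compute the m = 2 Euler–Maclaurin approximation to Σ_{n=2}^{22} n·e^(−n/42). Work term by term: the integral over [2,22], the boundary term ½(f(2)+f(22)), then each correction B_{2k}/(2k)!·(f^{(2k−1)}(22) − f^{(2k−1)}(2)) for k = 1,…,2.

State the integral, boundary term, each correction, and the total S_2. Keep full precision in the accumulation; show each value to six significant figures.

S_2 ≈ 177.484

∫_2^22 x·e^(−x/42) dx evaluates to 170.067.
Boundary: ½(f(2) + f(22)) = ½(1.90699 + 13.0297) = 7.46836.
Running total after boundary: 177.536.
Order-1 term: 1/12 · (0.282029 − 0.908092) = -0.0521720.
Running total after k=1: 177.484.
Order-2 term: −1/720 · (0.000831377 − 0.00159585) = 1.06177e-06.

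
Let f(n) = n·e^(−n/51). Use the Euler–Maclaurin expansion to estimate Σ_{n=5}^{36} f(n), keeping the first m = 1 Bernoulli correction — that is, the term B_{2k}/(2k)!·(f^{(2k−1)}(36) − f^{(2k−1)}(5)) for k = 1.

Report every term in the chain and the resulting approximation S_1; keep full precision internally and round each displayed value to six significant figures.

Integral: ∫_5^36 x·e^(−x/51) dx = 398.862.
Boundary: ½(f(5) + f(36)) = ½(4.53307 + 17.7722) = 11.1526.
Integral + boundary = 410.014.
Order-1 term: 1/12 · (0.145198 − 0.817730) = -0.0560443.

S_1 ≈ 409.958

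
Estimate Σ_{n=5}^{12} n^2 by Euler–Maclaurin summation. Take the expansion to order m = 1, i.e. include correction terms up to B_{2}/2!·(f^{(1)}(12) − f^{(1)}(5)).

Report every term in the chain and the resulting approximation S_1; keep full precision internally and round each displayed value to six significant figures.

S_1 ≈ 620.000

The integral term ∫_5^12 x^2 dx = 534.333.
½[f(5) + f(12)] = ½[25.0000 + 144.000] = 84.5000.
Running total after boundary: 618.833.
k=1: B_{2}/(2)! × [f^{(1)}(12) − f^{(1)}(5)] = 1/12 × (24.0000 − 10.0000) = 1.16667.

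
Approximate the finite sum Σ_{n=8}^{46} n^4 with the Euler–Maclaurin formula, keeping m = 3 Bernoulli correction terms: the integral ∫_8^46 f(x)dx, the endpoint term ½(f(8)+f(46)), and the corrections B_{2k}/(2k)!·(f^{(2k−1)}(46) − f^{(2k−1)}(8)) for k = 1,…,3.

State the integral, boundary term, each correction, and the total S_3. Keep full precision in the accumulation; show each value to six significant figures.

S_3 ≈ 4.34591e+07

∫_8^46 x^4 dx evaluates to 4.11860e+07.
Boundary: ½(f(8) + f(46)) = ½(4096.00 + 4.47746e+06) = 2.24078e+06.
Running total after boundary: 4.34268e+07.
Correction k=1: B_{2}/2! · (f^{(1)}(46) − f^{(1)}(8)) = 1/12 · (389344 − 2048.00) = 32274.7.
After k=1: 4.34591e+07.
Correction k=2: B_{4}/4! · (f^{(3)}(46) − f^{(3)}(8)) = −1/720 · (1104.00 − 192.000) = -1.26667.
After k=2: 4.34591e+07.
Correction k=3: B_{6}/6! · (f^{(5)}(46) − f^{(5)}(8)) = 1/30240 · (0.00000 − 0.00000) = 0.00000.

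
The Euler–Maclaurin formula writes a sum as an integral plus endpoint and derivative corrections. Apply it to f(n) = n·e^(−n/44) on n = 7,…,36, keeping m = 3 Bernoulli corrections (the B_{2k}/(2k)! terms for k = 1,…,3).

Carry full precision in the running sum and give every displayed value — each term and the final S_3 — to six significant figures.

S_3 ≈ 371.683

Integral: ∫_7^36 x·e^(−x/44) dx = 360.809.
Boundary: ½(f(7) + f(36)) = ½(5.97043 + 15.8844) = 10.9274.
So far: 371.736.
Order-1 term: 1/12 · (0.0802242 − 0.717227) = -0.0530836.
After k=1: 371.683.
Order-2 term: −1/720 · (0.000497258 − 0.00125158) = 1.04767e-06.
After k=2: 371.683.
Order-3 term: 1/30240 · (4.92292e-07 − 1.10160e-06) = -2.01491e-11.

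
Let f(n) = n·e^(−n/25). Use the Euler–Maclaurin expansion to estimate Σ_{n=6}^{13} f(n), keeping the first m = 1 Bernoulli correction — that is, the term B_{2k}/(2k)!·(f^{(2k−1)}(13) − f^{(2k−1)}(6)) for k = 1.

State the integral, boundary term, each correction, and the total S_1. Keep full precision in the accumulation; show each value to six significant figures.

S_1 ≈ 51.0403

The integral term ∫_6^13 x·e^(−x/25) dx = 44.8421.
Endpoint term: (f(6) + f(13))/2 = (4.71977 + 7.72877)/2 = 6.22427.
Running total after boundary: 51.0663.
k=1: B_{2}/(2)! × [f^{(1)}(13) − f^{(1)}(6)] = 1/12 × (0.285370 − 0.597837) = -0.0260389.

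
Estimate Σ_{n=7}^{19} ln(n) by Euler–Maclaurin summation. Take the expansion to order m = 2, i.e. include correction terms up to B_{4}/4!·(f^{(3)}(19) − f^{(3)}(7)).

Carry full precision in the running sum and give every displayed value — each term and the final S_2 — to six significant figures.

S_2 ≈ 32.7606

The integral term ∫_7^19 ln(x) dx = 30.3230.
½[f(7) + f(19)] = ½[1.94591 + 2.94444] = 2.44517.
So far: 32.7681.
Correction k=1: B_{2}/2! · (f^{(1)}(19) − f^{(1)}(7)) = 1/12 · (0.0526316 − 0.142857) = -0.00751880.
Running total after k=1: 32.7606.
Correction k=2: B_{4}/4! · (f^{(3)}(19) − f^{(3)}(7)) = −1/720 · (0.000291588 − 0.00583090) = 7.69349e-06.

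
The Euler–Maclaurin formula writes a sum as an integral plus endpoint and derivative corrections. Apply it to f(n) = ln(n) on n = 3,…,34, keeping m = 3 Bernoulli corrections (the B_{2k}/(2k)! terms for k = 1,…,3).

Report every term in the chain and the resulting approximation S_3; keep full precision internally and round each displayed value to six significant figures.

S_3 ≈ 87.8877

∫_3^34 ln(x) dx evaluates to 85.6004.
Endpoint term: (f(3) + f(34))/2 = (1.09861 + 3.52636)/2 = 2.31249.
Running total after boundary: 87.9129.
k=1: B_{2}/(2)! × [f^{(1)}(34) − f^{(1)}(3)] = 1/12 × (0.0294118 − 0.333333) = -0.0253268.
Running total after k=1: 87.8876.
k=2: B_{4}/(4)! × [f^{(3)}(34) − f^{(3)}(3)] = −1/720 × (5.08854e-05 − 0.0740741) = 0.000102810.
Running total after k=2: 87.8877.
k=3: B_{6}/(6)! × [f^{(5)}(34) − f^{(5)}(3)] = 1/30240 × (5.28222e-07 − 0.0987654) = -3.26604e-06.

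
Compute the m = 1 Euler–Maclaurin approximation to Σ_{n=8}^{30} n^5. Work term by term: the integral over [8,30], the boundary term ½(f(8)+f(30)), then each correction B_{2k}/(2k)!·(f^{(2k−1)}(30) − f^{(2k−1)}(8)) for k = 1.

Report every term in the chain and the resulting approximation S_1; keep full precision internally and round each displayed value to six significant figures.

S_1 ≈ 1.33958e+08

Integral: ∫_8^30 x^5 dx = 1.21456e+08.
Endpoint term: (f(8) + f(30))/2 = (32768.0 + 2.43000e+07)/2 = 1.21664e+07.
Running total after boundary: 1.33623e+08.
Order-1 term: 1/12 · (4.05000e+06 − 20480.0) = 335793.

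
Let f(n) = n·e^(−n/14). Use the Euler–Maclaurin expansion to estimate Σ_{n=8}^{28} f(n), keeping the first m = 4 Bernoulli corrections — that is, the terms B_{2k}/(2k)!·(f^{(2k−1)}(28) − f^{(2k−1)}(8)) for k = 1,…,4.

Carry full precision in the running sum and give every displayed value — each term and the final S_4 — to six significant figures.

Integral: ∫_8^28 x·e^(−x/14) dx = 94.3560.
Endpoint term: (f(8) + f(28))/2 = (4.51774 + 3.78939)/2 = 4.15357.
Integral + boundary = 98.5096.
Order-1 term: 1/12 · (-0.135335 − 0.242022) = -0.0314464.
Partial sum through k=1: 98.4782.
Order-2 term: −1/720 · (0.000690486 − 0.00699724) = 8.75938e-06.
Partial sum through k=2: 98.4782.
Order-3 term: 1/30240 · (1.05687e-05 − 6.51003e-05) = -1.80330e-09.
Partial sum through k=3: 98.4782.
Order-4 term: −1/1209600 · (8.98696e-08 − 4.82145e-07) = 3.24302e-13.

S_4 ≈ 98.4782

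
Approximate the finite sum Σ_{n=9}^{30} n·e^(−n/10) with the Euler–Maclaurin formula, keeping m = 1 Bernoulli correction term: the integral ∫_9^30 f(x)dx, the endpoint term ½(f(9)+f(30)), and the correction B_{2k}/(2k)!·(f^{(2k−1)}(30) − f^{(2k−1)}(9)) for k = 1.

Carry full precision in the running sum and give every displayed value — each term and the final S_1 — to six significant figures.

The integral term ∫_9^30 x·e^(−x/10) dx = 57.3334.
Boundary: ½(f(9) + f(30)) = ½(3.65913 + 1.49361) = 2.57637.
Integral + boundary = 59.9098.
Order-1 term: 1/12 · (-0.0995741 − 0.0406570) = -0.0116859.

S_1 ≈ 59.8981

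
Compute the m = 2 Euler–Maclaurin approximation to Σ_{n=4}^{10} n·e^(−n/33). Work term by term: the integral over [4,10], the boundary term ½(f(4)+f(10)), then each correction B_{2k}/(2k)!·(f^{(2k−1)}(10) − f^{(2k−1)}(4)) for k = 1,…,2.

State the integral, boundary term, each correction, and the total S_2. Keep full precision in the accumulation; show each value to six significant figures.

S_2 ≈ 39.0202

∫_4^10 x·e^(−x/33) dx evaluates to 33.5776.
½[f(4) + f(10)] = ½[3.54338 + 7.38577] = 5.46458.
Running total after boundary: 39.0422.
Correction k=1: B_{2}/2! · (f^{(1)}(10) − f^{(1)}(4)) = 1/12 · (0.514766 − 0.778471) = -0.0219754.
After k=1: 39.0202.
Correction k=2: B_{4}/4! · (f^{(3)}(10) − f^{(3)}(4)) = −1/720 · (0.00182913 − 0.00234175) = 7.11973e-07.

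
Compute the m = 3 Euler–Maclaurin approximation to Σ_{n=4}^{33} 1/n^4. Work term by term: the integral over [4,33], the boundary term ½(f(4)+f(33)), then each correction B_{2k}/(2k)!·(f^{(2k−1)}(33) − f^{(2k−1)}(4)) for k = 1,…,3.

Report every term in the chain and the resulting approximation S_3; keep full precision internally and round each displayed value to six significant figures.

S_3 ≈ 0.00746879

∫_4^33 1/x^4 dx evaluates to 0.00519906.
Endpoint term: (f(4) + f(33))/2 = (0.00390625 + 8.43226e-07)/2 = 0.00195355.
Running total after boundary: 0.00715260.
k=1: B_{2}/(2)! × [f^{(1)}(33) − f^{(1)}(4)] = 1/12 × (-1.02209e-07 − (-0.00390625)) = 0.000325512.
After k=1: 0.00747812.
k=2: B_{4}/(4)! × [f^{(3)}(33) − f^{(3)}(4)] = −1/720 × (-2.81568e-09 − (-0.00732422)) = -1.01725e-05.
After k=2: 0.00746794.
k=3: B_{6}/(6)! × [f^{(5)}(33) − f^{(5)}(4)] = 1/30240 × (-1.44792e-10 − (-0.0256348)) = 8.47710e-07.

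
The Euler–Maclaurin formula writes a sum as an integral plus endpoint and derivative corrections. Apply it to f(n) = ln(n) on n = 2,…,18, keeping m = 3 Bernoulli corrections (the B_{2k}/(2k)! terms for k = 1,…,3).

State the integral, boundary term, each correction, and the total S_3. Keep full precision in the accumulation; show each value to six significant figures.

S_3 ≈ 36.3954

Integral: ∫_2^18 ln(x) dx = 34.6404.
½[f(2) + f(18)] = ½[0.693147 + 2.89037] = 1.79176.
So far: 36.4322.
Correction k=1: B_{2}/2! · (f^{(1)}(18) − f^{(1)}(2)) = 1/12 · (0.0555556 − 0.500000) = -0.0370370.
Partial sum through k=1: 36.3951.
Correction k=2: B_{4}/4! · (f^{(3)}(18) − f^{(3)}(2)) = −1/720 · (0.000342936 − 0.250000) = 0.000346746.
Partial sum through k=2: 36.3955.
Correction k=3: B_{6}/6! · (f^{(5)}(18) − f^{(5)}(2)) = 1/30240 · (1.27013e-05 − 0.750000) = -2.48012e-05.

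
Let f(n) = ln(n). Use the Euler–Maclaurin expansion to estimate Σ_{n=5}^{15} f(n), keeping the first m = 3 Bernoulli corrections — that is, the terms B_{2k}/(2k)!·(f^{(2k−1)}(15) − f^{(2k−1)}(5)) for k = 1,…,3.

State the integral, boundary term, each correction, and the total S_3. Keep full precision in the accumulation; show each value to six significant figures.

S_3 ≈ 24.7212

Integral: ∫_5^15 ln(x) dx = 22.5736.
Endpoint term: (f(5) + f(15))/2 = (1.60944 + 2.70805)/2 = 2.15874.
So far: 24.7323.
Order-1 term: 1/12 · (0.0666667 − 0.200000) = -0.0111111.
Running total after k=1: 24.7212.
Order-2 term: −1/720 · (0.000592593 − 0.0160000) = 2.13992e-05.
Running total after k=2: 24.7212.
Order-3 term: 1/30240 · (3.16049e-05 − 0.00768000) = -2.52923e-07.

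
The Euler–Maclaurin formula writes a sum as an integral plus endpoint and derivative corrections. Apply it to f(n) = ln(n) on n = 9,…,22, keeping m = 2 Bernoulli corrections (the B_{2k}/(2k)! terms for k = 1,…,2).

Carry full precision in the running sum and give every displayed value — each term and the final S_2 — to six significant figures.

S_2 ≈ 37.8666

Integral: ∫_9^22 ln(x) dx = 35.2279.
½[f(9) + f(22)] = ½[2.19722 + 3.09104] = 2.64413.
So far: 37.8720.
k=1: B_{2}/(2)! × [f^{(1)}(22) − f^{(1)}(9)] = 1/12 × (0.0454545 − 0.111111) = -0.00547138.
Partial sum through k=1: 37.8666.
k=2: B_{4}/(4)! × [f^{(3)}(22) − f^{(3)}(9)] = −1/720 × (0.000187829 − 0.00274348) = 3.54952e-06.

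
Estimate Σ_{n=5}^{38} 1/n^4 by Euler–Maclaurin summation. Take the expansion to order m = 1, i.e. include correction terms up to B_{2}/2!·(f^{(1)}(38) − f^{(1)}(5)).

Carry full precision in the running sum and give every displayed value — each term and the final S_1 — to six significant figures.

S_1 ≈ 0.00356749

Integral: ∫_5^38 1/x^4 dx = 0.00266059.
Boundary: ½(f(5) + f(38)) = ½(0.00160000 + 4.79585e-07) = 0.000800240.
Integral + boundary = 0.00346083.
Order-1 term: 1/12 · (-5.04826e-08 − (-0.00128000)) = 0.000106662.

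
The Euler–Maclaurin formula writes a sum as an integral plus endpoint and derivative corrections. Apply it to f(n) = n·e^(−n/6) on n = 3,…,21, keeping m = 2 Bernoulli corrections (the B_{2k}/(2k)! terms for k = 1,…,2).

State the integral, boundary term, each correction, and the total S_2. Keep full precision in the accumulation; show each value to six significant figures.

S_2 ≈ 29.0560

Integral: ∫_3^21 x·e^(−x/6) dx = 27.8607.
Boundary: ½(f(3) + f(21)) = ½(1.81959 + 0.634145) = 1.22687.
So far: 29.0875.
Correction k=1: B_{2}/2! · (f^{(1)}(21) − f^{(1)}(3)) = 1/12 · (-0.0754935 − 0.303265) = -0.0315632.
After k=1: 29.0560.
Correction k=2: B_{4}/4! · (f^{(3)}(21) − f^{(3)}(3)) = −1/720 · (-0.000419408 − 0.0421202) = 5.90828e-05.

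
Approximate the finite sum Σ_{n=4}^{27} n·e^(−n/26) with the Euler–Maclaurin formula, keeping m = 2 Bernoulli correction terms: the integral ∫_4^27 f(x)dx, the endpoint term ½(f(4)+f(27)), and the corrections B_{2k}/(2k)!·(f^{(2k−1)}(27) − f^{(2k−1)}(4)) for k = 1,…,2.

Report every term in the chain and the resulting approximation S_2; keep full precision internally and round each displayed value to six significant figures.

S_2 ≈ 187.397

Integral: ∫_4^27 x·e^(−x/26) dx = 180.965.
½[f(4) + f(27)] = ½[3.42962 + 9.55797] = 6.49379.
Running total after boundary: 187.458.
Correction k=1: B_{2}/2! · (f^{(1)}(27) − f^{(1)}(4)) = 1/12 · (-0.0136153 − 0.725496) = -0.0615926.
Running total after k=1: 187.397.
Correction k=2: B_{4}/4! · (f^{(3)}(27) − f^{(3)}(4)) = −1/720 · (0.00102719 − 0.00360992) = 3.58712e-06.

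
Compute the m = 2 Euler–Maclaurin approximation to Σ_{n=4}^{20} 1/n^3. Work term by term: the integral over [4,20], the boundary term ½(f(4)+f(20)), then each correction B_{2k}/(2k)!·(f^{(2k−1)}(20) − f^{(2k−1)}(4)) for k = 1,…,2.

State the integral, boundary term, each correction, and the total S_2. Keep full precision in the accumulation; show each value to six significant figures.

Integral: ∫_4^20 1/x^3 dx = 0.0300000.
Endpoint term: (f(4) + f(20))/2 = (0.0156250 + 0.000125000)/2 = 0.00787500.
So far: 0.0378750.
Order-1 term: 1/12 · (-1.87500e-05 − (-0.0117188)) = 0.000975000.
After k=1: 0.0388500.
Order-2 term: −1/720 · (-9.37500e-07 − (-0.0146484)) = -2.03437e-05.

S_2 ≈ 0.0388297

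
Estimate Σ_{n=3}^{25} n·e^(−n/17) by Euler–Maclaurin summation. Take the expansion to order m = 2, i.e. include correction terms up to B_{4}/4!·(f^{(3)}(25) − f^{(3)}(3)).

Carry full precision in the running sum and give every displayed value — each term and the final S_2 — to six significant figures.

S_2 ≈ 124.989

The integral term ∫_3^25 x·e^(−x/17) dx = 120.926.
Endpoint term: (f(3) + f(25))/2 = (2.51467 + 5.74476)/2 = 4.12971.
Integral + boundary = 125.055.
Order-1 term: 1/12 · (-0.108137 − 0.690302) = -0.0665365.
Partial sum through k=1: 124.989.
Order-2 term: −1/720 · (0.00121607 − 0.00818944) = 9.68524e-06.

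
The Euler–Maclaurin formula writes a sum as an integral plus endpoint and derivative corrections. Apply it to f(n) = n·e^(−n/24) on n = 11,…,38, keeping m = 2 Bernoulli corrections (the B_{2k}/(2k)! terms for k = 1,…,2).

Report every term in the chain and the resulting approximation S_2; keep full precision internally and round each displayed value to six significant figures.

∫_11^38 x·e^(−x/24) dx evaluates to 225.692.
Endpoint term: (f(11) + f(38))/2 = (6.95570 + 7.80101)/2 = 7.37836.
Integral + boundary = 233.070.
Correction k=1: B_{2}/2! · (f^{(1)}(38) − f^{(1)}(11)) = 1/12 · (-0.119752 − 0.342516) = -0.0385223.
Running total after k=1: 233.032.
Correction k=2: B_{4}/4! · (f^{(3)}(38) − f^{(3)}(11)) = −1/720 · (0.000504908 − 0.00279026) = 3.17410e-06.

S_2 ≈ 233.032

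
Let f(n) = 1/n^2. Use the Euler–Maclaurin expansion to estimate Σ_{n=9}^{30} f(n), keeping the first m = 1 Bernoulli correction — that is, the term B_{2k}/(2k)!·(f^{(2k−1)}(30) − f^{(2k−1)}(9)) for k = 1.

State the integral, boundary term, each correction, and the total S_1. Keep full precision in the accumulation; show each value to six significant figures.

S_1 ≈ 0.0847286

The integral term ∫_9^30 1/x^2 dx = 0.0777778.
Endpoint term: (f(9) + f(30))/2 = (0.0123457 + 0.00111111)/2 = 0.00672840.
Integral + boundary = 0.0845062.
k=1: B_{2}/(2)! × [f^{(1)}(30) − f^{(1)}(9)] = 1/12 × (-7.40741e-05 − (-0.00274348)) = 0.000222451.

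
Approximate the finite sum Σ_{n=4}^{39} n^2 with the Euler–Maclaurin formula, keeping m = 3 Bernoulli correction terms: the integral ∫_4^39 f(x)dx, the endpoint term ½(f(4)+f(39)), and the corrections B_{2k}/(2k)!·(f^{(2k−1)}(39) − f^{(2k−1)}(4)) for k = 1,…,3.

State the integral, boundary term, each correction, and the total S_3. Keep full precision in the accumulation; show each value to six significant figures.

The integral term ∫_4^39 x^2 dx = 19751.7.
Boundary: ½(f(4) + f(39)) = ½(16.0000 + 1521.00) = 768.500.
So far: 20520.2.
k=1: B_{2}/(2)! × [f^{(1)}(39) − f^{(1)}(4)] = 1/12 × (78.0000 − 8.00000) = 5.83333.
After k=1: 20526.0.
k=2: B_{4}/(4)! × [f^{(3)}(39) − f^{(3)}(4)] = −1/720 × (0.00000 − 0.00000) = 0.00000.
After k=2: 20526.0.
k=3: B_{6}/(6)! × [f^{(5)}(39) − f^{(5)}(4)] = 1/30240 × (0.00000 − 0.00000) = 0.00000.

S_3 ≈ 20526.0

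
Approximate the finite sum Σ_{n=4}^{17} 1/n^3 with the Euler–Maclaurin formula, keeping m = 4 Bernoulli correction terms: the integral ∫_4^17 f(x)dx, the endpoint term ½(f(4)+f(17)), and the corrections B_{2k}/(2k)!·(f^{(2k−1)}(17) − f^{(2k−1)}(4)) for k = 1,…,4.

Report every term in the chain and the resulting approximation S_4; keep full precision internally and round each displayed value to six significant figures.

∫_4^17 1/x^3 dx evaluates to 0.0295199.
Boundary: ½(f(4) + f(17)) = ½(0.0156250 + 0.000203542) = 0.00791427.
Integral + boundary = 0.0374342.
k=1: B_{2}/(2)! × [f^{(1)}(17) − f^{(1)}(4)] = 1/12 × (-3.59191e-05 − (-0.0117188)) = 0.000973569.
Partial sum through k=1: 0.0384077.
k=2: B_{4}/(4)! × [f^{(3)}(17) − f^{(3)}(4)] = −1/720 × (-2.48575e-06 − (-0.0146484)) = -2.03416e-05.
Partial sum through k=2: 0.0383874.
k=3: B_{6}/(6)! × [f^{(5)}(17) − f^{(5)}(4)] = 1/30240 × (-3.61251e-07 − (-0.0384521)) = 1.27155e-06.
Partial sum through k=3: 0.0383887.
k=4: B_{8}/(8)! × [f^{(7)}(17) − f^{(7)}(4)] = −1/1209600 × (-9.00003e-08 − (-0.173035)) = -1.43051e-07.

S_4 ≈ 0.0383885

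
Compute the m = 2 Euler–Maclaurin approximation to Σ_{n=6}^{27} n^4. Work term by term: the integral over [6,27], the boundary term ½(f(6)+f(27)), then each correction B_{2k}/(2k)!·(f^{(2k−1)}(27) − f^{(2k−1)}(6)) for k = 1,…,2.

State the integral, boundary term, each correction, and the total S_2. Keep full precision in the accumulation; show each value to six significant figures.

The integral term ∫_6^27 x^4 dx = 2.86823e+06.
½[f(6) + f(27)] = ½[1296.00 + 531441] = 266368.
Integral + boundary = 3.13459e+06.
Order-1 term: 1/12 · (78732.0 − 864.000) = 6489.00.
Partial sum through k=1: 3.14108e+06.
Order-2 term: −1/720 · (648.000 − 144.000) = -0.700000.

S_2 ≈ 3.14108e+06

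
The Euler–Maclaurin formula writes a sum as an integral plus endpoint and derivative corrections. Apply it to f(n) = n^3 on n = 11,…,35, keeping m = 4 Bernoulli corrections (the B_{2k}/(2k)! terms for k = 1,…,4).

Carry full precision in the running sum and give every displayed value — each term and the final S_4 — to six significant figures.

S_4 ≈ 393875

Integral: ∫_11^35 x^3 dx = 371496.
Endpoint term: (f(11) + f(35))/2 = (1331.00 + 42875.0)/2 = 22103.0.
Integral + boundary = 393599.
Order-1 term: 1/12 · (3675.00 − 363.000) = 276.000.
Running total after k=1: 393875.
Order-2 term: −1/720 · (6.00000 − 6.00000) = 0.00000.
Running total after k=2: 393875.
Order-3 term: 1/30240 · (0.00000 − 0.00000) = 0.00000.
Running total after k=3: 393875.
Order-4 term: −1/1209600 · (0.00000 − 0.00000) = 0.00000.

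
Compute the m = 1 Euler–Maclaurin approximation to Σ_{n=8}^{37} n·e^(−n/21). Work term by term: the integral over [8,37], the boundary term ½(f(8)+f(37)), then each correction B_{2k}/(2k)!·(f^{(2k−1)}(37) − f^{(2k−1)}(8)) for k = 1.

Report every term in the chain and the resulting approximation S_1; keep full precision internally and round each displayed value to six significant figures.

S_1 ≈ 212.787

Integral: ∫_8^37 x·e^(−x/21) dx = 206.923.
½[f(8) + f(37)] = ½[5.46568 + 6.35355] = 5.90961.
Integral + boundary = 212.833.
k=1: B_{2}/(2)! × [f^{(1)}(37) − f^{(1)}(8)] = 1/12 × (-0.130832 − 0.422940) = -0.0461477.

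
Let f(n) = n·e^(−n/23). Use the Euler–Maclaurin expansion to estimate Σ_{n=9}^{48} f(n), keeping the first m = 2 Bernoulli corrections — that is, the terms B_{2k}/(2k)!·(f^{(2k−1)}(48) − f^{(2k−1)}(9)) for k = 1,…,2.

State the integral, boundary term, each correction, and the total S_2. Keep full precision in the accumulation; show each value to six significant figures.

Integral: ∫_9^48 x·e^(−x/23) dx = 295.068.
Boundary: ½(f(9) + f(48)) = ½(6.08557 + 5.95508) = 6.02032.
Integral + boundary = 301.088.
Correction k=1: B_{2}/2! · (f^{(1)}(48) − f^{(1)}(9)) = 1/12 · (-0.134852 − 0.411584) = -0.0455364.
Partial sum through k=1: 301.042.
Correction k=2: B_{4}/4! · (f^{(3)}(48) − f^{(3)}(9)) = −1/720 · (0.000214132 − 0.00333447) = 4.33380e-06.

S_2 ≈ 301.042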